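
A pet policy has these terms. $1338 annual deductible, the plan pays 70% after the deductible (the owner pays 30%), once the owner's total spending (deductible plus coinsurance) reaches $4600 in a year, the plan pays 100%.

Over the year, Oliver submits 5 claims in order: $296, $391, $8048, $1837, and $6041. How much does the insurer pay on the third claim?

Bill 1, $296: all of it applies to the deductible. Owner owes $296 (running OOP $296). Plan pays $296 − $296 = $0.
Bill 2, $391: entire amount goes to the deductible. Owner pays $391; OOP now $687. Insurer: $391 − $391 = $0.
Bill 3, $8048: deductible takes $651, $7397 remains; owner's 30% is $2219.10. Owner pays $2870.10; OOP now $3557.10. Insurer: $8048 − $2870.10 = $5177.90.

$5177.90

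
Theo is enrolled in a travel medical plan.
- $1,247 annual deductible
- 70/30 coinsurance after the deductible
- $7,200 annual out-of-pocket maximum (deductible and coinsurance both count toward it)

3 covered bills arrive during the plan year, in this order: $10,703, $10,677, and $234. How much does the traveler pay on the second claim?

Claim 1 ($10,703): $1,247 finishes the deductible; $9,456 goes to coinsurance; traveler's 30% is $2,836.80. Cost to traveler: $4,083.80. OOP to date $4,083.80.
Claim 2 ($10,677): deductible met; 30% of $10,677 = $3,203.10. OOP would hit $7,286.90 > $7,200, so the cap limits the traveler to $7,200 − $4,083.80 = $3,116.20.

$3,116.20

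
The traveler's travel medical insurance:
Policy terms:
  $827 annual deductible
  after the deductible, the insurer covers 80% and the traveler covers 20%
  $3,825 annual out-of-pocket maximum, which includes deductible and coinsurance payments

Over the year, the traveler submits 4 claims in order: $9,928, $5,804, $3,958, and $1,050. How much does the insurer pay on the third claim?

$3,941

#1 ($9,928): $827 finishes the deductible; $9,101 goes to coinsurance; traveler's 20% is $1,820.20. Traveler pays $2,647.20; OOP now $2,647.20. Insurer: $9,928 − $2,647.20 = $7,280.80.
#2 ($5,804): 20% coinsurance on $5,804 = $1,160.80. Traveler pays $1,160.80; OOP now $3,808. Plan pays $5,804 − $1,160.80 = $4,643.20.
#3 ($3,958): deductible met; 20% of $3,958 = $791.60. Adding that to $3,808 gives $4,599.60, past the $3,825 cap; traveler pays only $3,825 − $3,808 = $17. Insurer: $3,958 − $17 = $3,941.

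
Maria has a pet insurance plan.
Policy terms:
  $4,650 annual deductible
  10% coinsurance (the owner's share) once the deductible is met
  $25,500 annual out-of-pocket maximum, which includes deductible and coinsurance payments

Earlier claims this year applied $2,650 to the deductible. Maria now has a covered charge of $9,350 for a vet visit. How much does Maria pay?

$2,650 of the $4,650 deductible is already met, leaving $2,000.
That leaves $9,350 − $2,000 = $7,350 for coinsurance.
10% of $7,350 = $735 falls to the owner.
That puts the owner's cost at $2,000 + $735 = $2,735 before any cap.
Total out-of-pocket so far would be $2,650 + $2,735 = $5,385, below the $25,500 cap — no reduction.

$2,735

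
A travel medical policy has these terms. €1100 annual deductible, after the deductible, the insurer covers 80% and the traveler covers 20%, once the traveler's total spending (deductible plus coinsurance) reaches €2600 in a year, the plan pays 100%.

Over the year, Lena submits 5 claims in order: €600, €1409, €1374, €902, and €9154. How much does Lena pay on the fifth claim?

Claim 1 (€600): fully absorbed by the deductible. Traveler owes €600 (running OOP €600).
Claim 2 (€1409): €500 finishes the deductible; €909 goes to coinsurance; 20% of €909 = €181.80. Traveler owes €681.80 (running OOP €1281.80).
Claim 3 (€1374): deductible already satisfied, so traveler's share is 20% × €1374 = €274.80. Traveler pays €274.80; OOP now €1556.60.
Claim 4 (€902): deductible already satisfied, so traveler's share is 20% × €902 = €180.40. Traveler pays €180.40; OOP now €1737.
Claim 5 (€9154): deductible met; 20% of €9154 = €1830.80. OOP would hit €3567.80 > €2600, so the cap limits the traveler to €2600 − €1737 = €863.

€863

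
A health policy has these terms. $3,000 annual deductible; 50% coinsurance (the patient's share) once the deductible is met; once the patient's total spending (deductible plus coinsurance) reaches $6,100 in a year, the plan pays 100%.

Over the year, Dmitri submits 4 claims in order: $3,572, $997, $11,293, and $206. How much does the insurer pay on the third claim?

$8,977.50

#1 ($3,572): deductible takes $3,000, $572 remains; 50% of $572 = $286. Patient pays $3,286; OOP now $3,286. Plan pays $3,572 − $3,286 = $286.
#2 ($997): 50% coinsurance on $997 = $498.50. Patient owes $498.50 (running OOP $3,784.50). Insurer: $997 − $498.50 = $498.50.
#3 ($11,293): deductible already satisfied, so patient's share is 50% × $11,293 = $5,646.50. That would push OOP to $9,431, over the $6,100 cap, so patient pays $6,100 − $3,784.50 = $2,315.50. Plan pays $11,293 − $2,315.50 = $8,977.50.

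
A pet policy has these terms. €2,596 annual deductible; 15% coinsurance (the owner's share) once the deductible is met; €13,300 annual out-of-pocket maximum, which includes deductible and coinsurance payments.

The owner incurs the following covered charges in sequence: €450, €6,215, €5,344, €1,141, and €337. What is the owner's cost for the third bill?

Bill 1, €450: fully absorbed by the deductible. Owner owes €450 (running OOP €450).
Bill 2, €6,215: €2,146 finishes the deductible; €4,069 goes to coinsurance; owner's 15% is €610.35. Cost to owner: €2,756.35. OOP to date €3,206.35.
Bill 3, €5,344: deductible met; 15% of €5,344 = €801.60. Owner pays €801.60; OOP now €4,007.95.

€801.60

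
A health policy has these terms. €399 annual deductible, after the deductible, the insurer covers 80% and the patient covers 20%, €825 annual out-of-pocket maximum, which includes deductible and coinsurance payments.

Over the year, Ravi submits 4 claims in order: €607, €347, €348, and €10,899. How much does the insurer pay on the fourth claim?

Claim 1 — €607: €399 to deductible, leaving €208; 20% of €208 = €41.60. Cost to patient: €440.60. OOP to date €440.60. Plan pays €607 − €440.60 = €166.40.
Claim 2 — €347: deductible already satisfied, so patient's share is 20% × €347 = €69.40. Patient owes €69.40 (running OOP €510). Plan pays €347 − €69.40 = €277.60.
Claim 3 — €348: 20% coinsurance on €348 = €69.60. Cost to patient: €69.60. OOP to date €579.60. Plan pays €348 − €69.60 = €278.40.
Claim 4 — €10,899: 20% coinsurance on €10,899 = €2,179.80. OOP would hit €2,759.40 > €825, so the cap limits the patient to €825 − €579.60 = €245.40. Plan pays €10,899 − €245.40 = €10,653.60.

€10,653.60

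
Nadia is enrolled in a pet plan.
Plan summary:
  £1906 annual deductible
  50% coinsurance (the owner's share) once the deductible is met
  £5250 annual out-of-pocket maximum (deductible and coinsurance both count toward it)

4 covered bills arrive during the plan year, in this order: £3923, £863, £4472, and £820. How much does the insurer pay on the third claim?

£2568

Claim 1 (£3923): £1906 to deductible, leaving £2017; 50% of £2017 = £1008.50. Cost to owner: £2914.50. OOP to date £2914.50. Plan pays £3923 − £2914.50 = £1008.50.
Claim 2 (£863): deductible met; 50% of £863 = £431.50. Owner owes £431.50 (running OOP £3346). Insurer: £863 − £431.50 = £431.50.
Claim 3 (£4472): 50% coinsurance on £4472 = £2236. Adding that to £3346 gives £5582, past the £5250 cap; owner pays only £5250 − £3346 = £1904. Plan pays £4472 − £1904 = £2568.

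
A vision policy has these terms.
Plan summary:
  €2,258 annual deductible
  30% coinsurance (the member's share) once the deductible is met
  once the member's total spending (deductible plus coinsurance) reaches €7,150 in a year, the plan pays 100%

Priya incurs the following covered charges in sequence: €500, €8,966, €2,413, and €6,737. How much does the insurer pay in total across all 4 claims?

Bill 1, €500: all of it applies to the deductible. Member pays €500; OOP now €500. Plan pays €500 − €500 = €0.
Bill 2, €8,966: deductible takes €1,758, €7,208 remains; member's 30% is €2,162.40. Cost to member: €3,920.40. OOP to date €4,420.40. Plan pays €8,966 − €3,920.40 = €5,045.60.
Bill 3, €2,413: deductible met; 30% of €2,413 = €723.90. Member owes €723.90 (running OOP €5,144.30). Insurer: €2,413 − €723.90 = €1,689.10.
Bill 4, €6,737: deductible already satisfied, so member's share is 30% × €6,737 = €2,021.10. OOP would hit €7,165.40 > €7,150, so the cap limits the member to €7,150 − €5,144.30 = €2,005.70. Plan pays €6,737 − €2,005.70 = €4,731.30.
Insurer total = bills − member's total = €18,616 − €7,150 = €11,466.

€11,466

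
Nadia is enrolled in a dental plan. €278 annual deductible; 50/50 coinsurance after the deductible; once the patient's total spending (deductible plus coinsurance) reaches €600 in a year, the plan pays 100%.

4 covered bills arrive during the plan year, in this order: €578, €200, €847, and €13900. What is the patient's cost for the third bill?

Claim 1 — €578: €278 to deductible, leaving €300; patient's 50% is €150. Patient owes €428 (running OOP €428).
Claim 2 — €200: 50% coinsurance on €200 = €100. Patient owes €100 (running OOP €528).
Claim 3 — €847: deductible already satisfied, so patient's share is 50% × €847 = €423.50. That would push OOP to €951.50, over the €600 cap, so patient pays €600 − €528 = €72.

€72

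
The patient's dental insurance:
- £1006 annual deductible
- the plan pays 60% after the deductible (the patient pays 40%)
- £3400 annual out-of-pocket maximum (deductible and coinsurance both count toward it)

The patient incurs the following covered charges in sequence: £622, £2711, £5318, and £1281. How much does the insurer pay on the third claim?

£3854.80

Claim 1 — £622: all of it applies to the deductible. Cost to patient: £622. OOP to date £622. Insurer: £622 − £622 = £0.
Claim 2 — £2711: deductible takes £384, £2327 remains; coinsurance £2327 × 40% = £930.80. Cost to patient: £1314.80. OOP to date £1936.80. Insurer: £2711 − £1314.80 = £1396.20.
Claim 3 — £5318: 40% coinsurance on £5318 = £2127.20. That would push OOP to £4064, over the £3400 cap, so patient pays £3400 − £1936.80 = £1463.20. Insurer: £5318 − £1463.20 = £3854.80.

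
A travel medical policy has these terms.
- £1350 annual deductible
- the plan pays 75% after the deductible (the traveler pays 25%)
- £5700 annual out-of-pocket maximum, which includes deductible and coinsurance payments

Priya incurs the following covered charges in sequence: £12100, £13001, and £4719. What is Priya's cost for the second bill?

Claim 1 (£12100): £1350 to deductible, leaving £10750; 25% of £10750 = £2687.50. Cost to traveler: £4037.50. OOP to date £4037.50.
Claim 2 (£13001): deductible met; 25% of £13001 = £3250.25. That would push OOP to £7287.75, over the £5700 cap, so traveler pays £5700 − £4037.50 = £1662.50.

£1662.50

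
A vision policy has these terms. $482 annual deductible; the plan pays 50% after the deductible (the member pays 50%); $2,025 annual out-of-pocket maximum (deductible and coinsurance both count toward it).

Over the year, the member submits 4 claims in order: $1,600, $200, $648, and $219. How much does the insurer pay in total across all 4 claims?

$1,092.50

Claim 1 — $1,600: deductible takes $482, $1,118 remains; member's 50% is $559. Cost to member: $1,041. OOP to date $1,041. Plan pays $1,600 − $1,041 = $559.
Claim 2 — $200: 50% coinsurance on $200 = $100. Cost to member: $100. OOP to date $1,141. Plan pays $200 − $100 = $100.
Claim 3 — $648: deductible met; 50% of $648 = $324. Cost to member: $324. OOP to date $1,465. Insurer: $648 − $324 = $324.
Claim 4 — $219: 50% coinsurance on $219 = $109.50. Member owes $109.50 (running OOP $1,574.50). Plan pays $219 − $109.50 = $109.50.
Insurer total = bills − member's total = $2,667 − $1,574.50 = $1,092.50.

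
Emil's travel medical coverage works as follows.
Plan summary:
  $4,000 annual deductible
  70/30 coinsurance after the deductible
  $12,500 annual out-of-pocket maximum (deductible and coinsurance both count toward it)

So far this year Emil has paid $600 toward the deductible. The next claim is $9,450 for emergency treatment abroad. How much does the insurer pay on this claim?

$4,235

Remaining deductible: $4,000 − $600 = $3,400.
After the $3,400 deductible portion, $9,450 − $3,400 = $6,050 is subject to coinsurance.
Traveler's 30% share of $6,050 is $1,815.
So the traveler owes $3,400 + $1,815 = $5,215 before any cap.
Year-to-date out-of-pocket becomes $600 + $5,215 = $5,815, still under the $12,500 maximum, so no cap applies.
The plan picks up $9,450 − $5,215 = $4,235.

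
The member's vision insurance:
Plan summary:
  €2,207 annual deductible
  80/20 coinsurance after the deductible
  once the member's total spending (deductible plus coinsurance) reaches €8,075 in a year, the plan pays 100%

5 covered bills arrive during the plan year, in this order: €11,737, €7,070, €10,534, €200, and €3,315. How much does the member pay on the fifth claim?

Claim 1 (€11,737): €2,207 to deductible, leaving €9,530; member's 20% is €1,906. Cost to member: €4,113. OOP to date €4,113.
Claim 2 (€7,070): 20% coinsurance on €7,070 = €1,414. Member pays €1,414; OOP now €5,527.
Claim 3 (€10,534): deductible met; 20% of €10,534 = €2,106.80. Cost to member: €2,106.80. OOP to date €7,633.80.
Claim 4 (€200): deductible met; 20% of €200 = €40. Member pays €40; OOP now €7,673.80.
Claim 5 (€3,315): deductible already satisfied, so member's share is 20% × €3,315 = €663. That would push OOP to €8,336.80, over the €8,075 cap, so member pays €8,075 − €7,673.80 = €401.20.

€401.20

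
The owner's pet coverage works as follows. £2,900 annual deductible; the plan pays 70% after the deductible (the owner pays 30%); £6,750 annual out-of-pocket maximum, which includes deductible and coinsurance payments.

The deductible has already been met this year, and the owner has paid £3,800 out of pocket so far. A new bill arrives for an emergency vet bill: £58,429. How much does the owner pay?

£2,950

The deductible is already satisfied, so the full bill goes to coinsurance.
Coinsurance: £58,429 × 30% = £17,528.70.
Adding £17,528.70 to the £3,800 already spent would give £21,328.70, which exceeds the £6,750 cap; the owner pays just £6,750 − £3,800 = £2,950.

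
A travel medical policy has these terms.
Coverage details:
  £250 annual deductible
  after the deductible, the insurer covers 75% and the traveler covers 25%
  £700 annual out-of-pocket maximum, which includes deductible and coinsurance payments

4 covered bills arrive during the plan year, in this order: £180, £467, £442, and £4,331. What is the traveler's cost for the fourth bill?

£240.25

Bill 1, £180: fully absorbed by the deductible. Traveler pays £180; OOP now £180.
Bill 2, £467: £70 finishes the deductible; £397 goes to coinsurance; 25% of £397 = £99.25. Traveler pays £169.25; OOP now £349.25.
Bill 3, £442: deductible already satisfied, so traveler's share is 25% × £442 = £110.50. Cost to traveler: £110.50. OOP to date £459.75.
Bill 4, £4,331: deductible met; 25% of £4,331 = £1,082.75. Adding that to £459.75 gives £1,542.50, past the £700 cap; traveler pays only £700 − £459.75 = £240.25.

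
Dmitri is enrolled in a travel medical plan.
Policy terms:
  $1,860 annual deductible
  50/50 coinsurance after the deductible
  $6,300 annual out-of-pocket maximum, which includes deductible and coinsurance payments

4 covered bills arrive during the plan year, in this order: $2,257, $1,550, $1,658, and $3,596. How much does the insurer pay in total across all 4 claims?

$3,600.50

Claim 1 ($2,257): $1,860 to deductible, leaving $397; 50% of $397 = $198.50. Traveler owes $2,058.50 (running OOP $2,058.50). Plan pays $2,257 − $2,058.50 = $198.50.
Claim 2 ($1,550): deductible already satisfied, so traveler's share is 50% × $1,550 = $775. Cost to traveler: $775. OOP to date $2,833.50. Insurer: $1,550 − $775 = $775.
Claim 3 ($1,658): deductible met; 50% of $1,658 = $829. Cost to traveler: $829. OOP to date $3,662.50. Insurer: $1,658 − $829 = $829.
Claim 4 ($3,596): 50% coinsurance on $3,596 = $1,798. Cost to traveler: $1,798. OOP to date $5,460.50. Insurer: $3,596 − $1,798 = $1,798.
Insurer total = bills − traveler's total = $9,061 − $5,460.50 = $3,600.50.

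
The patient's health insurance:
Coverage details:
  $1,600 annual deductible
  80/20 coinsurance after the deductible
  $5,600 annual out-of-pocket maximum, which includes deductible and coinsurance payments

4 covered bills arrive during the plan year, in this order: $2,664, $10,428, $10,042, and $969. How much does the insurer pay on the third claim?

Bill 1, $2,664: deductible takes $1,600, $1,064 remains; 20% of $1,064 = $212.80. Patient owes $1,812.80 (running OOP $1,812.80). Insurer: $2,664 − $1,812.80 = $851.20.
Bill 2, $10,428: deductible already satisfied, so patient's share is 20% × $10,428 = $2,085.60. Cost to patient: $2,085.60. OOP to date $3,898.40. Insurer: $10,428 − $2,085.60 = $8,342.40.
Bill 3, $10,042: deductible met; 20% of $10,042 = $2,008.40. Adding that to $3,898.40 gives $5,906.80, past the $5,600 cap; patient pays only $5,600 − $3,898.40 = $1,701.60. Insurer: $10,042 − $1,701.60 = $8,340.40.

$8,340.40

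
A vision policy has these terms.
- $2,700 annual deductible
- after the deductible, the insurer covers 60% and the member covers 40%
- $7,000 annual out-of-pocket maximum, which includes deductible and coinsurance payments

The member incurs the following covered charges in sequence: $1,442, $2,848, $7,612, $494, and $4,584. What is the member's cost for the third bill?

$3,044.80

Claim 1 ($1,442): entire amount goes to the deductible. Cost to member: $1,442. OOP to date $1,442.
Claim 2 ($2,848): $1,258 finishes the deductible; $1,590 goes to coinsurance; 40% of $1,590 = $636. Member owes $1,894 (running OOP $3,336).
Claim 3 ($7,612): deductible met; 40% of $7,612 = $3,044.80. Member pays $3,044.80; OOP now $6,380.80.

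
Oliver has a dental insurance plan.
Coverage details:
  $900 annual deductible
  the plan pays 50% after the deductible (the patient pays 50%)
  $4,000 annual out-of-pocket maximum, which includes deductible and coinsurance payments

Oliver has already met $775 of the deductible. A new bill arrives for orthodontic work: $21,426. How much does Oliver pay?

$3,225

Remaining deductible: $900 − $775 = $125.
The remaining $21,301 (= $21,426 − $125) moves to coinsurance.
Patient's 50% share of $21,301 is $10,650.50.
That puts the patient's cost at $125 + $10,650.50 = $10,775.50 before any cap.
That would bring total out-of-pocket to $11,550.50, past the $4,000 cap. The patient is capped at $4,000 − $775 = $3,225 on this claim.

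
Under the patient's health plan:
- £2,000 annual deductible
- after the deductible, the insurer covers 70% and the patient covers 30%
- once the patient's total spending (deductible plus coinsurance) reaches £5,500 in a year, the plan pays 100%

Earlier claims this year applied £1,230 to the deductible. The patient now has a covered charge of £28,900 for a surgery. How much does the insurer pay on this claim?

£24,630

Deductible still to meet: £2,000 − £1,230 = £770.
The remaining £28,130 (= £28,900 − £770) moves to coinsurance.
Coinsurance: £28,130 × 30% = £8,439.
Patient responsibility before any cap: £770 + £8,439 = £9,209.
Adding £9,209 to the £1,230 already spent would give £10,439, which exceeds the £5,500 cap; the patient pays just £5,500 − £1,230 = £4,270.
The plan picks up £28,900 − £4,270 = £24,630.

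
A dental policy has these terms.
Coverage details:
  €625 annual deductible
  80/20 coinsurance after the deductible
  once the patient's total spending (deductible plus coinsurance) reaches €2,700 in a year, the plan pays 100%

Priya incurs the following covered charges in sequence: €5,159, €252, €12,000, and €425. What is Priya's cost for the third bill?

€1,117.80

Claim 1 (€5,159): deductible takes €625, €4,534 remains; coinsurance €4,534 × 20% = €906.80. Patient pays €1,531.80; OOP now €1,531.80.
Claim 2 (€252): 20% coinsurance on €252 = €50.40. Patient owes €50.40 (running OOP €1,582.20).
Claim 3 (€12,000): deductible met; 20% of €12,000 = €2,400. Adding that to €1,582.20 gives €3,982.20, past the €2,700 cap; patient pays only €2,700 − €1,582.20 = €1,117.80.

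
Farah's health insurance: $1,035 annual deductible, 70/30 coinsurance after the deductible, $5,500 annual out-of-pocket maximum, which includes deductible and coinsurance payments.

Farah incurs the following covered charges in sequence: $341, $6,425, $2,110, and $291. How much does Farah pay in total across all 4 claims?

Bill 1, $341: fully absorbed by the deductible. Cost to patient: $341. OOP to date $341.
Bill 2, $6,425: $694 to deductible, leaving $5,731; patient's 30% is $1,719.30. Cost to patient: $2,413.30. OOP to date $2,754.30.
Bill 3, $2,110: deductible met; 30% of $2,110 = $633. Patient owes $633 (running OOP $3,387.30).
Bill 4, $291: deductible met; 30% of $291 = $87.30. Cost to patient: $87.30. OOP to date $3,474.60.
Total paid by the patient: $341 + $2,413.30 + $633 + $87.30 = $3,474.60.

$3,474.60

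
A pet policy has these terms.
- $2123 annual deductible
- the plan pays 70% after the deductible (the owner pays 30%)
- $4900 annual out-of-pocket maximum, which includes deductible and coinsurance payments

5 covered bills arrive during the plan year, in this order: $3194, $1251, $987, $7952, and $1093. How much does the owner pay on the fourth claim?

Bill 1, $3194: deductible takes $2123, $1071 remains; coinsurance $1071 × 30% = $321.30. Owner pays $2444.30; OOP now $2444.30.
Bill 2, $1251: deductible met; 30% of $1251 = $375.30. Owner owes $375.30 (running OOP $2819.60).
Bill 3, $987: 30% coinsurance on $987 = $296.10. Owner pays $296.10; OOP now $3115.70.
Bill 4, $7952: deductible already satisfied, so owner's share is 30% × $7952 = $2385.60. That would push OOP to $5501.30, over the $4900 cap, so owner pays $4900 − $3115.70 = $1784.30.

$1784.30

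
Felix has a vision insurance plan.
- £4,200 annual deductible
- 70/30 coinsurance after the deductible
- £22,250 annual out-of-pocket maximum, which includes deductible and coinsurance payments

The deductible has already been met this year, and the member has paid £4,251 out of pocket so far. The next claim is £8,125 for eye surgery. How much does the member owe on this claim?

With the deductible met, the entire £8,125 is subject to coinsurance.
30% of £8,125 = £2,437.50 falls to the member.
Cumulative spending £4,251 + £2,437.50 = £6,688.50 stays under the £22,250 maximum.

£2,437.50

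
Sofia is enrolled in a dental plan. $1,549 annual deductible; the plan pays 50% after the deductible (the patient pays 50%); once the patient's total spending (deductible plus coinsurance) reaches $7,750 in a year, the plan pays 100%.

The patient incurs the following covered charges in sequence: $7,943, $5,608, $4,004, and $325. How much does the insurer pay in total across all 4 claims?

#1 ($7,943): deductible takes $1,549, $6,394 remains; patient's 50% is $3,197. Patient owes $4,746 (running OOP $4,746). Insurer: $7,943 − $4,746 = $3,197.
#2 ($5,608): deductible met; 50% of $5,608 = $2,804. Cost to patient: $2,804. OOP to date $7,550. Insurer: $5,608 − $2,804 = $2,804.
#3 ($4,004): deductible already satisfied, so patient's share is 50% × $4,004 = $2,002. OOP would hit $9,552 > $7,750, so the cap limits the patient to $7,750 − $7,550 = $200. Plan pays $4,004 − $200 = $3,804.
#4 ($325): deductible met; 50% of $325 = $162.50. OOP would hit $7,912.50 > $7,750, so the cap limits the patient to $7,750 − $7,750 = $0. Insurer: $325 − $0 = $325.
Insurer total: $3,197 + $2,804 + $3,804 + $325 = $10,130.

$10,130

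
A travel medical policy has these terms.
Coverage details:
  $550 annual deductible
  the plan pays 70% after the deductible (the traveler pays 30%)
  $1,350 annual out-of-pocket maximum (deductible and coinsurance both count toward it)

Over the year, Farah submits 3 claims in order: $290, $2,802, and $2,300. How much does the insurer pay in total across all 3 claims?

$4,042

Claim 1 ($290): all of it applies to the deductible. Traveler pays $290; OOP now $290. Plan pays $290 − $290 = $0.
Claim 2 ($2,802): $260 to deductible, leaving $2,542; 30% of $2,542 = $762.60. Traveler pays $1,022.60; OOP now $1,312.60. Plan pays $2,802 − $1,022.60 = $1,779.40.
Claim 3 ($2,300): 30% coinsurance on $2,300 = $690. OOP would hit $2,002.60 > $1,350, so the cap limits the traveler to $1,350 − $1,312.60 = $37.40. Insurer: $2,300 − $37.40 = $2,262.60.
Insurer total: $0 + $1,779.40 + $2,262.60 = $4,042.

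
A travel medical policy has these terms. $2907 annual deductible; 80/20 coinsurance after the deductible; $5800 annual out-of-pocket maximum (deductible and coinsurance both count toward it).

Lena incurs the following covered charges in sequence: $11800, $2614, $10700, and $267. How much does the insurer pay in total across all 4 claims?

$19581

Claim 1 ($11800): deductible takes $2907, $8893 remains; traveler's 20% is $1778.60. Traveler owes $4685.60 (running OOP $4685.60). Plan pays $11800 − $4685.60 = $7114.40.
Claim 2 ($2614): deductible met; 20% of $2614 = $522.80. Cost to traveler: $522.80. OOP to date $5208.40. Plan pays $2614 − $522.80 = $2091.20.
Claim 3 ($10700): deductible already satisfied, so traveler's share is 20% × $10700 = $2140. Adding that to $5208.40 gives $7348.40, past the $5800 cap; traveler pays only $5800 − $5208.40 = $591.60. Insurer: $10700 − $591.60 = $10108.40.
Claim 4 ($267): deductible already satisfied, so traveler's share is 20% × $267 = $53.40. OOP would hit $5853.40 > $5800, so the cap limits the traveler to $5800 − $5800 = $0. Plan pays $267 − $0 = $267.
Insurer total: $7114.40 + $2091.20 + $10108.40 + $267 = $19581.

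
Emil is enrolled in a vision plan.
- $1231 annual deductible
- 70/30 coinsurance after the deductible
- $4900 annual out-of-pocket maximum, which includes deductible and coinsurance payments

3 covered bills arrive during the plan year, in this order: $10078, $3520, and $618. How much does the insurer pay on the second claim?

Claim 1 — $10078: $1231 to deductible, leaving $8847; coinsurance $8847 × 30% = $2654.10. Member owes $3885.10 (running OOP $3885.10). Plan pays $10078 − $3885.10 = $6192.90.
Claim 2 — $3520: deductible already satisfied, so member's share is 30% × $3520 = $1056. OOP would hit $4941.10 > $4900, so the cap limits the member to $4900 − $3885.10 = $1014.90. Plan pays $3520 − $1014.90 = $2505.10.

$2505.10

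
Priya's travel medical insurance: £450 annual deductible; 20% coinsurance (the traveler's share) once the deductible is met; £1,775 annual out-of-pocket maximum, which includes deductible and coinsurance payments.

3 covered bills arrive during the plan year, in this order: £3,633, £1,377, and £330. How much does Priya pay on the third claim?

#1 (£3,633): £450 to deductible, leaving £3,183; traveler's 20% is £636.60. Traveler owes £1,086.60 (running OOP £1,086.60).
#2 (£1,377): deductible met; 20% of £1,377 = £275.40. Cost to traveler: £275.40. OOP to date £1,362.
#3 (£330): 20% coinsurance on £330 = £66. Traveler pays £66; OOP now £1,428.

£66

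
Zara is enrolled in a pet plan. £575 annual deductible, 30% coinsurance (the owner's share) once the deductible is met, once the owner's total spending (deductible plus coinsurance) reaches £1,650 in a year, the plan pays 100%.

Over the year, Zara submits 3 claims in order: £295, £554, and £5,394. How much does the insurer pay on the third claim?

Claim 1 (£295): entire amount goes to the deductible. Cost to owner: £295. OOP to date £295. Plan pays £295 − £295 = £0.
Claim 2 (£554): £280 to deductible, leaving £274; 30% of £274 = £82.20. Owner owes £362.20 (running OOP £657.20). Plan pays £554 − £362.20 = £191.80.
Claim 3 (£5,394): deductible met; 30% of £5,394 = £1,618.20. OOP would hit £2,275.40 > £1,650, so the cap limits the owner to £1,650 − £657.20 = £992.80. Plan pays £5,394 − £992.80 = £4,401.20.

£4,401.20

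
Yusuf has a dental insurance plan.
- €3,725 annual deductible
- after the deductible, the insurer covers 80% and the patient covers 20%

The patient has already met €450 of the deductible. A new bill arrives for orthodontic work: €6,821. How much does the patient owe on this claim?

Deductible still to meet: €3,725 − €450 = €3,275.
After the €3,275 deductible portion, €6,821 − €3,275 = €3,546 is subject to coinsurance.
20% of €3,546 = €709.20 falls to the patient.
That puts the patient's cost at €3,275 + €709.20 = €3,984.20.

€3,984.20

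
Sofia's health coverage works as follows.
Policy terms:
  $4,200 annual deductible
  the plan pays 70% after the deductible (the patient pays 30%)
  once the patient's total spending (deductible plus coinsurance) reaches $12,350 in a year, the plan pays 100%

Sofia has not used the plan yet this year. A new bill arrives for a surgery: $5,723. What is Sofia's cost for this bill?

Nothing has been paid toward the $4,200 deductible, so the first $4,200 of this charge is applied there.
The remaining $1,523 (= $5,723 − $4,200) moves to coinsurance.
Patient's 30% share of $1,523 is $456.90.
Patient responsibility before any cap: $4,200 + $456.90 = $4,656.90.
Cumulative spending $0 + $4,656.90 = $4,656.90 stays under the $12,350 maximum.

$4,656.90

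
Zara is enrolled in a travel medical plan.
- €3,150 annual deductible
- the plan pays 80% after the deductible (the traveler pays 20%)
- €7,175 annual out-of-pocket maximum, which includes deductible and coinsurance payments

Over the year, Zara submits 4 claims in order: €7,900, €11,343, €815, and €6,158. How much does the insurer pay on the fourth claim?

€5,514.60

Claim 1 (€7,900): €3,150 to deductible, leaving €4,750; coinsurance €4,750 × 20% = €950. Traveler owes €4,100 (running OOP €4,100). Plan pays €7,900 − €4,100 = €3,800.
Claim 2 (€11,343): deductible met; 20% of €11,343 = €2,268.60. Traveler owes €2,268.60 (running OOP €6,368.60). Insurer: €11,343 − €2,268.60 = €9,074.40.
Claim 3 (€815): deductible met; 20% of €815 = €163. Traveler owes €163 (running OOP €6,531.60). Plan pays €815 − €163 = €652.
Claim 4 (€6,158): deductible already satisfied, so traveler's share is 20% × €6,158 = €1,231.60. That would push OOP to €7,763.20, over the €7,175 cap, so traveler pays €7,175 − €6,531.60 = €643.40. Insurer: €6,158 − €643.40 = €5,514.60.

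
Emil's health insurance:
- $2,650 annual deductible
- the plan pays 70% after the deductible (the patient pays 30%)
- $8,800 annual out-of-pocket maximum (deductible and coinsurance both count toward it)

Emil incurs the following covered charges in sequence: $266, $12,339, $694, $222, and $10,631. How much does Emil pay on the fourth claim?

Claim 1 ($266): all of it applies to the deductible. Cost to patient: $266. OOP to date $266.
Claim 2 ($12,339): $2,384 finishes the deductible; $9,955 goes to coinsurance; coinsurance $9,955 × 30% = $2,986.50. Cost to patient: $5,370.50. OOP to date $5,636.50.
Claim 3 ($694): deductible already satisfied, so patient's share is 30% × $694 = $208.20. Patient owes $208.20 (running OOP $5,844.70).
Claim 4 ($222): deductible already satisfied, so patient's share is 30% × $222 = $66.60. Cost to patient: $66.60. OOP to date $5,911.30.

$66.60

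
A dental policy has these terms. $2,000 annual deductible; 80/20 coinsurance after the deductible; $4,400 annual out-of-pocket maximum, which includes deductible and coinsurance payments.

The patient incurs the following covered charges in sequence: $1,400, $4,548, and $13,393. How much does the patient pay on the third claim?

$1,610.40

#1 ($1,400): all of it applies to the deductible. Patient pays $1,400; OOP now $1,400.
#2 ($4,548): $600 finishes the deductible; $3,948 goes to coinsurance; 20% of $3,948 = $789.60. Patient owes $1,389.60 (running OOP $2,789.60).
#3 ($13,393): deductible already satisfied, so patient's share is 20% × $13,393 = $2,678.60. Adding that to $2,789.60 gives $5,468.20, past the $4,400 cap; patient pays only $4,400 − $2,789.60 = $1,610.40.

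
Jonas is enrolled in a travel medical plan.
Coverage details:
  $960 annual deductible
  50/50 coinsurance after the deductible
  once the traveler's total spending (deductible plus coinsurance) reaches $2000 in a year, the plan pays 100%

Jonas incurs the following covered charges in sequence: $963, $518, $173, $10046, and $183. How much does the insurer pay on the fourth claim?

$9353

Claim 1 — $963: $960 to deductible, leaving $3; 50% of $3 = $1.50. Traveler pays $961.50; OOP now $961.50. Plan pays $963 − $961.50 = $1.50.
Claim 2 — $518: 50% coinsurance on $518 = $259. Traveler pays $259; OOP now $1220.50. Insurer: $518 − $259 = $259.
Claim 3 — $173: deductible already satisfied, so traveler's share is 50% × $173 = $86.50. Cost to traveler: $86.50. OOP to date $1307. Plan pays $173 − $86.50 = $86.50.
Claim 4 — $10046: 50% coinsurance on $10046 = $5023. OOP would hit $6330 > $2000, so the cap limits the traveler to $2000 − $1307 = $693. Insurer: $10046 − $693 = $9353.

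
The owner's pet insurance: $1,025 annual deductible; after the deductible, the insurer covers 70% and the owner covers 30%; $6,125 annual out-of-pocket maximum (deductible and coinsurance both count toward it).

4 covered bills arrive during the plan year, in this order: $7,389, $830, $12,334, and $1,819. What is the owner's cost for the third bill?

$2,941.80

Claim 1 ($7,389): $1,025 to deductible, leaving $6,364; owner's 30% is $1,909.20. Owner pays $2,934.20; OOP now $2,934.20.
Claim 2 ($830): 30% coinsurance on $830 = $249. Owner pays $249; OOP now $3,183.20.
Claim 3 ($12,334): 30% coinsurance on $12,334 = $3,700.20. Adding that to $3,183.20 gives $6,883.40, past the $6,125 cap; owner pays only $6,125 − $3,183.20 = $2,941.80.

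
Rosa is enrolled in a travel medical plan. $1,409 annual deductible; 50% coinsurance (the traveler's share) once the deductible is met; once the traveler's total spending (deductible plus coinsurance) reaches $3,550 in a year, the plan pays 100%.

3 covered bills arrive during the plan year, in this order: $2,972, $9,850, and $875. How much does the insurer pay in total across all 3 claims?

$10,147

Claim 1 ($2,972): $1,409 to deductible, leaving $1,563; traveler's 50% is $781.50. Cost to traveler: $2,190.50. OOP to date $2,190.50. Insurer: $2,972 − $2,190.50 = $781.50.
Claim 2 ($9,850): deductible met; 50% of $9,850 = $4,925. Adding that to $2,190.50 gives $7,115.50, past the $3,550 cap; traveler pays only $3,550 − $2,190.50 = $1,359.50. Insurer: $9,850 − $1,359.50 = $8,490.50.
Claim 3 ($875): 50% coinsurance on $875 = $437.50. That would push OOP to $3,987.50, over the $3,550 cap, so traveler pays $3,550 − $3,550 = $0. Plan pays $875 − $0 = $875.
Insurer total = bills − traveler's total = $13,697 − $3,550 = $10,147.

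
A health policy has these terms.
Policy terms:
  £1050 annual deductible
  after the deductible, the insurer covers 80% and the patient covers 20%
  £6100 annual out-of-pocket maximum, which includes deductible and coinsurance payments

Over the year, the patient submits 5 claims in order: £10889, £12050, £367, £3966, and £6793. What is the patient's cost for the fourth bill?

#1 (£10889): deductible takes £1050, £9839 remains; coinsurance £9839 × 20% = £1967.80. Patient owes £3017.80 (running OOP £3017.80).
#2 (£12050): deductible already satisfied, so patient's share is 20% × £12050 = £2410. Patient owes £2410 (running OOP £5427.80).
#3 (£367): 20% coinsurance on £367 = £73.40. Patient owes £73.40 (running OOP £5501.20).
#4 (£3966): deductible already satisfied, so patient's share is 20% × £3966 = £793.20. OOP would hit £6294.40 > £6100, so the cap limits the patient to £6100 − £5501.20 = £598.80.

£598.80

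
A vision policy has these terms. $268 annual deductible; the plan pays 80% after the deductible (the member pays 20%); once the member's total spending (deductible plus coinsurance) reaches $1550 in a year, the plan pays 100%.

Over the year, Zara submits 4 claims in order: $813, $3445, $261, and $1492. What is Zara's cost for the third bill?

Claim 1 — $813: $268 to deductible, leaving $545; coinsurance $545 × 20% = $109. Member owes $377 (running OOP $377).
Claim 2 — $3445: deductible already satisfied, so member's share is 20% × $3445 = $689. Member pays $689; OOP now $1066.
Claim 3 — $261: deductible already satisfied, so member's share is 20% × $261 = $52.20. Member pays $52.20; OOP now $1118.20.

$52.20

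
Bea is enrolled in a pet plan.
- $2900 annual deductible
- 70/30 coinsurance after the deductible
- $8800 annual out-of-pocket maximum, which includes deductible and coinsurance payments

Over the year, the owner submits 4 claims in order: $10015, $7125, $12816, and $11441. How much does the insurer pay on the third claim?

$11188

Claim 1 — $10015: deductible takes $2900, $7115 remains; coinsurance $7115 × 30% = $2134.50. Owner owes $5034.50 (running OOP $5034.50). Plan pays $10015 − $5034.50 = $4980.50.
Claim 2 — $7125: 30% coinsurance on $7125 = $2137.50. Owner owes $2137.50 (running OOP $7172). Plan pays $7125 − $2137.50 = $4987.50.
Claim 3 — $12816: deductible already satisfied, so owner's share is 30% × $12816 = $3844.80. Adding that to $7172 gives $11016.80, past the $8800 cap; owner pays only $8800 − $7172 = $1628. Plan pays $12816 − $1628 = $11188.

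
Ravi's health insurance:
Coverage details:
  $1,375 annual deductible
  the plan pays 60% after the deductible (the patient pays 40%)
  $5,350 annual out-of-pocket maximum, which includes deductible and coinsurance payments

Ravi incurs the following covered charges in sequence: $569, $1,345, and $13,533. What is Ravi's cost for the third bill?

Bill 1, $569: fully absorbed by the deductible. Patient pays $569; OOP now $569.
Bill 2, $1,345: deductible takes $806, $539 remains; 40% of $539 = $215.60. Patient owes $1,021.60 (running OOP $1,590.60).
Bill 3, $13,533: 40% coinsurance on $13,533 = $5,413.20. That would push OOP to $7,003.80, over the $5,350 cap, so patient pays $5,350 − $1,590.60 = $3,759.40.

$3,759.40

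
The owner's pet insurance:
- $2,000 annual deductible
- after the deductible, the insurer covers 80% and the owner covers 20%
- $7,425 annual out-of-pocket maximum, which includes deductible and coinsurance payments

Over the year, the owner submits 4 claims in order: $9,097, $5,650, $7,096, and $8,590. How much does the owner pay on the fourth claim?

#1 ($9,097): $2,000 to deductible, leaving $7,097; coinsurance $7,097 × 20% = $1,419.40. Cost to owner: $3,419.40. OOP to date $3,419.40.
#2 ($5,650): deductible already satisfied, so owner's share is 20% × $5,650 = $1,130. Cost to owner: $1,130. OOP to date $4,549.40.
#3 ($7,096): deductible met; 20% of $7,096 = $1,419.20. Owner pays $1,419.20; OOP now $5,968.60.
#4 ($8,590): 20% coinsurance on $8,590 = $1,718. That would push OOP to $7,686.60, over the $7,425 cap, so owner pays $7,425 − $5,968.60 = $1,456.40.

$1,456.40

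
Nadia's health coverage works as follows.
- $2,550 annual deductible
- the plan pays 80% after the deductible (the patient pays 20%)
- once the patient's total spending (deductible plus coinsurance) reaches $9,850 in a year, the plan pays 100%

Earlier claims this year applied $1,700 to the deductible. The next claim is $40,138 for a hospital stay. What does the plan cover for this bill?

$31,988

Remaining deductible: $2,550 − $1,700 = $850.
That leaves $40,138 − $850 = $39,288 for coinsurance.
20% of $39,288 = $7,857.60 falls to the patient.
So the patient owes $850 + $7,857.60 = $8,707.60 before any cap.
Adding $8,707.60 to the $1,700 already spent would give $10,407.60, which exceeds the $9,850 cap; the patient pays just $9,850 − $1,700 = $8,150.
Insurer pays the balance: $40,138 − $8,150 = $31,988.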